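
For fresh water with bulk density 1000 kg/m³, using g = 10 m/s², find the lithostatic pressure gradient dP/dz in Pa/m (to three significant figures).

dP/dz = ρg = 1000 kg/m³ × 10 m/s² = 10000 Pa/m

10000 Pa/m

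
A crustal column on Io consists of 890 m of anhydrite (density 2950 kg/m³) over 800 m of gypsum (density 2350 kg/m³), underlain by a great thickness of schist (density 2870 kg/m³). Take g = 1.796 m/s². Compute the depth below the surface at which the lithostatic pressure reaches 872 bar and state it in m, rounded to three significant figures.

Pressure at base of upper layers: 2950×1.796×890 + 2350×1.796×800 = 8.092×10^6 Pa = 80.92 bar
Remaining pressure to be supplied by schist: 8.720×10^7 − 8.092×10^6 = 7.911×10^7 Pa
Additional depth in schist = 7.911×10^7 Pa / (2870 kg/m³ × 1.796 m/s²) = 15347 m
Total depth = 1690 m + 15347 m = 17037 m

17000 m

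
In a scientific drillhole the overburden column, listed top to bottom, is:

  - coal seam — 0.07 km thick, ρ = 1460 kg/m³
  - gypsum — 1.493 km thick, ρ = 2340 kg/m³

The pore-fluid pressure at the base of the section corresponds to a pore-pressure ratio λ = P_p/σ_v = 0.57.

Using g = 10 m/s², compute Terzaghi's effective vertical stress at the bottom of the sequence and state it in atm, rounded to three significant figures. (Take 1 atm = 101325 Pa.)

Overburden (lithostatic) stress σ_v:
coal seam: 1460 kg/m³ × 10 m/s² × 70 m = 1.022×10^6 Pa = 1.022 MPa
gypsum: 2340 kg/m³ × 10 m/s² × 1493 m = 3.494×10^7 Pa = 34.94 MPa
Total = 1.022 + 34.94 = 35.958 MPa
Pore pressure P_p = λ·σ_v = 0.57 × 35.96 MPa = 20.50 MPa
Effective stress σ' = σ_v − P_p = 35.96 − 20.50 = 15.462 MPa = 152.60 atm

153 atm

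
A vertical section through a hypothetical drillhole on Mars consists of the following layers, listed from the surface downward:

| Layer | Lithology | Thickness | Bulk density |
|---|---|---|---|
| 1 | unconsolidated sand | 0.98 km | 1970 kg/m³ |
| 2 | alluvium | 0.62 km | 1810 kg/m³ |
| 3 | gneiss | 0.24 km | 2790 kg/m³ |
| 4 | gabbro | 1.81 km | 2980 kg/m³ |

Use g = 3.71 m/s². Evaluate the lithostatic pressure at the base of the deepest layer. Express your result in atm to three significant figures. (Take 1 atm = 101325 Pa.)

334 atm

unconsolidated sand: 1970 kg/m³ × 3.71 m/s² × 980 m = 7.163×10^6 Pa = 70.69 atm
alluvium: 1810 kg/m³ × 3.71 m/s² × 620 m = 4.163×10^6 Pa = 41.09 atm
gneiss: 2790 kg/m³ × 3.71 m/s² × 240 m = 2.484×10^6 Pa = 24.52 atm
gabbro: 2980 kg/m³ × 3.71 m/s² × 1810 m = 2.001×10^7 Pa = 197.5 atm
Total = 70.69 + 41.09 + 24.52 + 197.5 = 333.79 atm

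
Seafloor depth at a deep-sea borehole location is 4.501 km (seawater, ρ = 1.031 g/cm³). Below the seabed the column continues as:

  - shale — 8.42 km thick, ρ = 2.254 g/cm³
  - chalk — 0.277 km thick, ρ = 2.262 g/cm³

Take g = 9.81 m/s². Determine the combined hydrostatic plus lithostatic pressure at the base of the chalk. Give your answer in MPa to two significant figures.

seawater: 1031 kg/m³ × 9.81 m/s² × 4501 m = 4.552×10^7 Pa = 45.52 MPa
shale: 2254 kg/m³ × 9.81 m/s² × 8420 m = 1.862×10^8 Pa = 186.2 MPa
chalk: 2262 kg/m³ × 9.81 m/s² × 277 m = 6.147×10^6 Pa = 6.147 MPa
Total = 45.52 + 186.2 + 6.147 = 237.85 MPa

240 MPa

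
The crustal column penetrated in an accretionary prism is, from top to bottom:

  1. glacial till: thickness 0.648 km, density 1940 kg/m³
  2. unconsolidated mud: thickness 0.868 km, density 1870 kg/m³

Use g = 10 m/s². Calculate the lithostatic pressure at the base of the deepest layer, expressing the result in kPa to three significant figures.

28800 kPa

glacial till: 1940 kg/m³ × 10 m/s² × 648 m = 1.257×10^7 Pa = 12571 kPa
unconsolidated mud: 1870 kg/m³ × 10 m/s² × 868 m = 1.623×10^7 Pa = 16232 kPa
Total = 12571 + 16232 = 28803 kPa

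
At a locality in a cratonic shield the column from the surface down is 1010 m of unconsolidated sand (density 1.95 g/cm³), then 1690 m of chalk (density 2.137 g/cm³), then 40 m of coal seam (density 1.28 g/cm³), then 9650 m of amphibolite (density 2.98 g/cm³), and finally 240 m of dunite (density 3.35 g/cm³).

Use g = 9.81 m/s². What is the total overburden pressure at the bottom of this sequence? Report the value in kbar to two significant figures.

unconsolidated sand: 1950 kg/m³ × 9.81 m/s² × 1010 m = 1.932×10^7 Pa = 0.1932 kbar
chalk: 2137 kg/m³ × 9.81 m/s² × 1690 m = 3.543×10^7 Pa = 0.3543 kbar
coal seam: 1280 kg/m³ × 9.81 m/s² × 40 m = 5.023×10^5 Pa = 5.023×10^-3 kbar
amphibolite: 2980 kg/m³ × 9.81 m/s² × 9650 m = 2.821×10^8 Pa = 2.821 kbar
dunite: 3350 kg/m³ × 9.81 m/s² × 240 m = 7.887×10^6 Pa = 0.07887 kbar
Total = 0.1932 + 0.3543 + 5.023×10^-3 + 2.821 + 0.07887 = 3.4525 kbar

3.5 kbar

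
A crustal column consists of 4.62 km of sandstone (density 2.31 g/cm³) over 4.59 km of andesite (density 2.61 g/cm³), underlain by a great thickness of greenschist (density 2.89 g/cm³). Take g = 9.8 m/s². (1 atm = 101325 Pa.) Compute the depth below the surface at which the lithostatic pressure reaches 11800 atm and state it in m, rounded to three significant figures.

43600 m

Pressure at base of upper layers: 2310×9.8×4620 + 2610×9.8×4590 = 2.220×10^8 Pa = 2191 atm
Remaining pressure to be supplied by greenschist: 1.196×10^9 − 2.220×10^8 = 9.736×10^8 Pa
Additional depth in greenschist = 9.736×10^8 Pa / (2890 kg/m³ × 9.8 m/s²) = 34378 m
Total depth = 9210 m + 34378 m = 43588 m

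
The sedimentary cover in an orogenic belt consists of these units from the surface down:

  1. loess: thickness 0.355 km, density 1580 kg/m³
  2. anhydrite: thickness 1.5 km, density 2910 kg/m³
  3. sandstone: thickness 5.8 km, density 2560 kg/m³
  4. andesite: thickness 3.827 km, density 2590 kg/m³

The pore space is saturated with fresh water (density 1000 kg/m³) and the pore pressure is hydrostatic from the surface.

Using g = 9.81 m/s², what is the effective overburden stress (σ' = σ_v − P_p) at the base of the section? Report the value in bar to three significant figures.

Overburden (lithostatic) stress σ_v:
loess: 1580 kg/m³ × 9.81 m/s² × 355 m = 5.502×10^6 Pa = 5.502 MPa
anhydrite: 2910 kg/m³ × 9.81 m/s² × 1500 m = 4.282×10^7 Pa = 42.82 MPa
sandstone: 2560 kg/m³ × 9.81 m/s² × 5800 m = 1.457×10^8 Pa = 145.7 MPa
andesite: 2590 kg/m³ × 9.81 m/s² × 3827 m = 9.724×10^7 Pa = 97.24 MPa
Total = 5.502 + 42.82 + 145.7 + 97.24 = 291.22 MPa
Pore pressure P_p = 1000 kg/m³ × 9.81 m/s² × 11482 m = 1.126×10^8 Pa = 112.6 MPa
Effective stress σ' = σ_v − P_p = 291.2 − 112.6 = 178.58 MPa = 1785.8 bar

1790 bar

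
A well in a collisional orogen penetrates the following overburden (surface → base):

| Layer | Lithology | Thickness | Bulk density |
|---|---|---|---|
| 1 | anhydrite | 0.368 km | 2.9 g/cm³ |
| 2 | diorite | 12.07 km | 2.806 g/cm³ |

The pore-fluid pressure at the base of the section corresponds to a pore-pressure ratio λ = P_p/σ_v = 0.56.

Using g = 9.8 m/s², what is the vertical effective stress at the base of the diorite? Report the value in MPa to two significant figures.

150 MPa

Overburden (lithostatic) stress σ_v:
anhydrite: 2900 kg/m³ × 9.8 m/s² × 368 m = 1.046×10^7 Pa = 10.46 MPa
diorite: 2806 kg/m³ × 9.8 m/s² × 12070 m = 3.319×10^8 Pa = 331.9 MPa
Total = 10.46 + 331.9 = 342.37 MPa
Pore pressure P_p = λ·σ_v = 0.56 × 342.4 MPa = 191.7 MPa
Effective stress σ' = σ_v − P_p = 342.4 − 191.7 = 150.64 MPa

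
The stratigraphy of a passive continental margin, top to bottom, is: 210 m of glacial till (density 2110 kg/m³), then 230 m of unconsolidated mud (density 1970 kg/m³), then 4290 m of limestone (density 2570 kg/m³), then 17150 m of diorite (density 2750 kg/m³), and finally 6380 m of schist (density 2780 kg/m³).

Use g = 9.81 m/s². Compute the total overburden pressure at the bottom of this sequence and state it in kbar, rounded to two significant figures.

glacial till: 2110 kg/m³ × 9.81 m/s² × 210 m = 4.347×10^6 Pa = 0.04347 kbar
unconsolidated mud: 1970 kg/m³ × 9.81 m/s² × 230 m = 4.445×10^6 Pa = 0.04445 kbar
limestone: 2570 kg/m³ × 9.81 m/s² × 4290 m = 1.082×10^8 Pa = 1.082 kbar
diorite: 2750 kg/m³ × 9.81 m/s² × 17150 m = 4.627×10^8 Pa = 4.627 kbar
schist: 2780 kg/m³ × 9.81 m/s² × 6380 m = 1.740×10^8 Pa = 1.740 kbar
Total = 0.04347 + 0.04445 + 1.082 + 4.627 + 1.740 = 7.5361 kbar

7.5 kbar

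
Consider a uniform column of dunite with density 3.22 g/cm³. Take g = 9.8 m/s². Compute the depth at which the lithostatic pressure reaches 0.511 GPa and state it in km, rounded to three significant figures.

h = P/(ρg) = 0.511 GPa / (3220 kg/m³ × 9.8 m/s²) = 5.110×10^8 Pa / 31556 Pa/m = 16193 m
= 16.193 km

16.2 km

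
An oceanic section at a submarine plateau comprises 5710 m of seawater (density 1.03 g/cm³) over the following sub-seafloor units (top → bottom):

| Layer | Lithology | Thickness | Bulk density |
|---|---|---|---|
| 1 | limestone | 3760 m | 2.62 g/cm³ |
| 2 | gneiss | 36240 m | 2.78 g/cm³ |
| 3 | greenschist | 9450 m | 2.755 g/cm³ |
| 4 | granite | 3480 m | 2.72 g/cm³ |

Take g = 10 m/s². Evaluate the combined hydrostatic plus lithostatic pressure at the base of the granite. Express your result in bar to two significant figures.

15000 bar

seawater: 1030 kg/m³ × 10 m/s² × 5710 m = 5.881×10^7 Pa = 588.1 bar
limestone: 2620 kg/m³ × 10 m/s² × 3760 m = 9.851×10^7 Pa = 985.1 bar
gneiss: 2780 kg/m³ × 10 m/s² × 36240 m = 1.007×10^9 Pa = 10075 bar
greenschist: 2755 kg/m³ × 10 m/s² × 9450 m = 2.603×10^8 Pa = 2603 bar
granite: 2720 kg/m³ × 10 m/s² × 3480 m = 9.466×10^7 Pa = 946.6 bar
Total = 588.1 + 985.1 + 10075 + 2603 + 946.6 = 15198 bar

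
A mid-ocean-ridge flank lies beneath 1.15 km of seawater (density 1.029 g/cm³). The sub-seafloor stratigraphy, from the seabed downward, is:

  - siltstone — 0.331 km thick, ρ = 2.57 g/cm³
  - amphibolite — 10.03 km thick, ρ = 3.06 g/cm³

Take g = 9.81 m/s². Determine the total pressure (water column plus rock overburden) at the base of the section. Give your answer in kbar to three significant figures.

seawater: 1029 kg/m³ × 9.81 m/s² × 1150 m = 1.161×10^7 Pa = 0.1161 kbar
siltstone: 2570 kg/m³ × 9.81 m/s² × 331 m = 8.345×10^6 Pa = 0.08345 kbar
amphibolite: 3060 kg/m³ × 9.81 m/s² × 10030 m = 3.011×10^8 Pa = 3.011 kbar
Total = 0.1161 + 0.08345 + 3.011 = 3.2104 kbar

3.21 kbar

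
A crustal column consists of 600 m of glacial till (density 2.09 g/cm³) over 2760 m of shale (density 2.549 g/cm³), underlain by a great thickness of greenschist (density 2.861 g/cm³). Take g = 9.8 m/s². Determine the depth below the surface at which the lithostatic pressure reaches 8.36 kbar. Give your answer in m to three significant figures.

30300 m

Pressure at base of upper layers: 2090×9.8×600 + 2549×9.8×2760 = 8.123×10^7 Pa = 0.8123 kbar
Remaining pressure to be supplied by greenschist: 8.360×10^8 − 8.123×10^7 = 7.548×10^8 Pa
Additional depth in greenschist = 7.548×10^8 Pa / (2861 kg/m³ × 9.8 m/s²) = 26920 m
Total depth = 3360 m + 26920 m = 30280 m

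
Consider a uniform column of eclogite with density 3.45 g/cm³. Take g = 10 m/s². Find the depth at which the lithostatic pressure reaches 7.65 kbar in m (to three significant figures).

22200 m

h = P/(ρg) = 7.65 kbar / (3450 kg/m³ × 10 m/s²) = 7.650×10^8 Pa / 34500 Pa/m = 22174 m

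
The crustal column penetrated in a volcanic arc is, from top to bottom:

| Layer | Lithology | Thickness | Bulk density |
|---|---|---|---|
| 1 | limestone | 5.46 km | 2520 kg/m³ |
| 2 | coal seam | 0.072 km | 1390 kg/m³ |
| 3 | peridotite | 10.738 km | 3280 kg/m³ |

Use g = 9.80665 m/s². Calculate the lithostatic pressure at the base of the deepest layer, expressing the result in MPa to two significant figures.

limestone: 2520 kg/m³ × 9.80665 m/s² × 5460 m = 1.349×10^8 Pa = 134.9 MPa
coal seam: 1390 kg/m³ × 9.80665 m/s² × 72 m = 9.814×10^5 Pa = 0.9814 MPa
peridotite: 3280 kg/m³ × 9.80665 m/s² × 10738 m = 3.454×10^8 Pa = 345.4 MPa
Total = 134.9 + 0.9814 + 345.4 = 481.31 MPa

480 MPa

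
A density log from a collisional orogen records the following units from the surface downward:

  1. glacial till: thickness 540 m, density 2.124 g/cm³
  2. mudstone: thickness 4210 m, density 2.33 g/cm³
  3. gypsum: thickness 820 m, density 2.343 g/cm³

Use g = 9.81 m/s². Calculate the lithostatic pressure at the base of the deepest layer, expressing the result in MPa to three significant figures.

126 MPa

glacial till: 2124 kg/m³ × 9.81 m/s² × 540 m = 1.125×10^7 Pa = 11.25 MPa
mudstone: 2330 kg/m³ × 9.81 m/s² × 4210 m = 9.623×10^7 Pa = 96.23 MPa
gypsum: 2343 kg/m³ × 9.81 m/s² × 820 m = 1.885×10^7 Pa = 18.85 MPa
Total = 11.25 + 96.23 + 18.85 = 126.33 MPa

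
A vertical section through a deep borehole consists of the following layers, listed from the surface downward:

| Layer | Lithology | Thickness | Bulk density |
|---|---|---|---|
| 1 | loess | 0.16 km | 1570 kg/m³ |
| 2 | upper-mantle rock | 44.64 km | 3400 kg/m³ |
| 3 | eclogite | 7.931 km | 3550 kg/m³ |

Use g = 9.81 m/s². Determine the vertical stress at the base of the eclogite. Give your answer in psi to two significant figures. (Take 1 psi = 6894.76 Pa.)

260000 psi

loess: 1570 kg/m³ × 9.81 m/s² × 160 m = 2.464×10^6 Pa = 357.4 psi
upper-mantle rock: 3400 kg/m³ × 9.81 m/s² × 44640 m = 1.489×10^9 Pa = 2.159×10^5 psi
eclogite: 3550 kg/m³ × 9.81 m/s² × 7931 m = 2.762×10^8 Pa = 40060 psi
Total = 357.4 + 2.159×10^5 + 40060 = 2.5637×10^5 psi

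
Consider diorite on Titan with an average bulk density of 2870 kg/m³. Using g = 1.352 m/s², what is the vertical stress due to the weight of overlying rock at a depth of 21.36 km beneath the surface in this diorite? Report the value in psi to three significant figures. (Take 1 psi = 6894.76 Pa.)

diorite: 2870 kg/m³ × 1.352 m/s² × 21360 m = 8.288×10^7 Pa = 12021 psi

12000 psi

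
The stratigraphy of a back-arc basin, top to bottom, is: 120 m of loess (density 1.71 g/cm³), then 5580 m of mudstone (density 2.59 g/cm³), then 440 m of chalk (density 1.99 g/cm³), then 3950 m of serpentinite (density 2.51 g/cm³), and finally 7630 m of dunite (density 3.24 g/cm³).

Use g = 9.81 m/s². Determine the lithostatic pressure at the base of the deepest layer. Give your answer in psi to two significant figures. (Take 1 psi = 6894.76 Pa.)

loess: 1710 kg/m³ × 9.81 m/s² × 120 m = 2.013×10^6 Pa = 292.0 psi
mudstone: 2590 kg/m³ × 9.81 m/s² × 5580 m = 1.418×10^8 Pa = 20563 psi
chalk: 1990 kg/m³ × 9.81 m/s² × 440 m = 8.590×10^6 Pa = 1246 psi
serpentinite: 2510 kg/m³ × 9.81 m/s² × 3950 m = 9.726×10^7 Pa = 14107 psi
dunite: 3240 kg/m³ × 9.81 m/s² × 7630 m = 2.425×10^8 Pa = 35174 psi
Total = 292.0 + 20563 + 1246 + 14107 + 35174 = 71381 psi

71000 psi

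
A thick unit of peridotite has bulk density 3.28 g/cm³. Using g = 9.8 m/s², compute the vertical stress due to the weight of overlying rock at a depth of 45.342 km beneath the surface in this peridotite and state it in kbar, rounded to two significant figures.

15 kbar

peridotite: 3280 kg/m³ × 9.8 m/s² × 45342 m = 1.457×10^9 Pa = 14.57 kbar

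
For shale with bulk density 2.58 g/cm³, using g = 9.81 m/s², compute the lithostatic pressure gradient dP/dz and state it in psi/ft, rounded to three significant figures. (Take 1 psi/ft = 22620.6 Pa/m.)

dP/dz = ρg = 2580 kg/m³ × 9.81 m/s² = 25310 Pa/m
= 25310 Pa/m × (1 psi/ft / 22621 Pa/m) = 1.1189 psi/ft

1.12 psi/ft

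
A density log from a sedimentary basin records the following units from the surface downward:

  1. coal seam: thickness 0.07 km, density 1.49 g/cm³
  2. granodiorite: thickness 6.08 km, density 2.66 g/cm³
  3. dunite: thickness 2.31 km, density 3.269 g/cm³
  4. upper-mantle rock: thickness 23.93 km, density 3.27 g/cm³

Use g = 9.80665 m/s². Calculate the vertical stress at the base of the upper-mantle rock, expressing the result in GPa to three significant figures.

coal seam: 1490 kg/m³ × 9.80665 m/s² × 70 m = 1.023×10^6 Pa = 1.023×10^-3 GPa
granodiorite: 2660 kg/m³ × 9.80665 m/s² × 6080 m = 1.586×10^8 Pa = 0.1586 GPa
dunite: 3269 kg/m³ × 9.80665 m/s² × 2310 m = 7.405×10^7 Pa = 0.07405 GPa
upper-mantle rock: 3270 kg/m³ × 9.80665 m/s² × 23930 m = 7.674×10^8 Pa = 0.7674 GPa
Total = 1.023×10^-3 + 0.1586 + 0.07405 + 0.7674 = 1.0011 GPa

1.00 GPa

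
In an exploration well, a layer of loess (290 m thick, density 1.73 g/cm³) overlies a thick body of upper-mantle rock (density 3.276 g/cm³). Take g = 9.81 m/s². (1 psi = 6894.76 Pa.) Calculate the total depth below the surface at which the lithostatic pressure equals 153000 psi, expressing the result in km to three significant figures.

Pressure at base of upper layers: 1730×9.81×290 = 4.922×10^6 Pa = 713.8 psi
Remaining pressure to be supplied by upper-mantle rock: 1.055×10^9 − 4.922×10^6 = 1.050×10^9 Pa
Additional depth in upper-mantle rock = 1.050×10^9 Pa / (3276 kg/m³ × 9.81 m/s²) = 32671 m
Total depth = 290 m + 32671 m = 32961 m
= 32.961 km

33.0 km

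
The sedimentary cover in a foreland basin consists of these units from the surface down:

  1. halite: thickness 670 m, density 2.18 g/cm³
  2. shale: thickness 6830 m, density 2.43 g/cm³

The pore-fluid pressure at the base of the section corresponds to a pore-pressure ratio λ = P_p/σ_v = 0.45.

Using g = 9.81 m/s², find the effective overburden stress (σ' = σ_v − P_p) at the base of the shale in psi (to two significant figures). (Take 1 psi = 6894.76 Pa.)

Overburden (lithostatic) stress σ_v:
halite: 2180 kg/m³ × 9.81 m/s² × 670 m = 1.433×10^7 Pa = 14.33 MPa
shale: 2430 kg/m³ × 9.81 m/s² × 6830 m = 1.628×10^8 Pa = 162.8 MPa
Total = 14.33 + 162.8 = 177.14 MPa
Pore pressure P_p = λ·σ_v = 0.45 × 177.1 MPa = 79.71 MPa
Effective stress σ' = σ_v − P_p = 177.1 − 79.71 = 97.429 MPa = 14131 psi

14000 psi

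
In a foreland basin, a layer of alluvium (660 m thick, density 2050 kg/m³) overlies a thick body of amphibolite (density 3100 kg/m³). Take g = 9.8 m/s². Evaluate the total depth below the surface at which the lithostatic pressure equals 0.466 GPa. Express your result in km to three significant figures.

15.6 km

Pressure at base of upper layers: 2050×9.8×660 = 1.326×10^7 Pa = 0.01326 GPa
Remaining pressure to be supplied by amphibolite: 4.660×10^8 − 1.326×10^7 = 4.527×10^8 Pa
Additional depth in amphibolite = 4.527×10^8 Pa / (3100 kg/m³ × 9.8 m/s²) = 14903 m
Total depth = 660 m + 14903 m = 15563 m
= 15.563 km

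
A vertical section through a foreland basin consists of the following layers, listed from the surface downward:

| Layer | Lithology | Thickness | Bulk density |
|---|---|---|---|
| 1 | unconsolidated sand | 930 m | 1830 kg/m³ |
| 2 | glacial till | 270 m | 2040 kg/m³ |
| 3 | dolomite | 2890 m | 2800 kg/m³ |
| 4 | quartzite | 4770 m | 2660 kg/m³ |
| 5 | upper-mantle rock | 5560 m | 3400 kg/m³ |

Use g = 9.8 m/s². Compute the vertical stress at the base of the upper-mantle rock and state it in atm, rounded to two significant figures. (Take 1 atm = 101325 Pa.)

4100 atm

unconsolidated sand: 1830 kg/m³ × 9.8 m/s² × 930 m = 1.668×10^7 Pa = 164.6 atm
glacial till: 2040 kg/m³ × 9.8 m/s² × 270 m = 5.398×10^6 Pa = 53.27 atm
dolomite: 2800 kg/m³ × 9.8 m/s² × 2890 m = 7.930×10^7 Pa = 782.6 atm
quartzite: 2660 kg/m³ × 9.8 m/s² × 4770 m = 1.243×10^8 Pa = 1227 atm
upper-mantle rock: 3400 kg/m³ × 9.8 m/s² × 5560 m = 1.853×10^8 Pa = 1828 atm
Total = 164.6 + 53.27 + 782.6 + 1227 + 1828 = 4056.1 atm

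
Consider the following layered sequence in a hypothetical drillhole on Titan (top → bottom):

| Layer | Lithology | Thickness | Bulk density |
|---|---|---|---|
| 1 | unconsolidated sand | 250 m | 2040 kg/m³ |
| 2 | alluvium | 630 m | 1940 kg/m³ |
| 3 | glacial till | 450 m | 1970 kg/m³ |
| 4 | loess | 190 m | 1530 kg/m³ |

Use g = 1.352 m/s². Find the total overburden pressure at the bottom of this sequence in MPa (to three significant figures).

unconsolidated sand: 2040 kg/m³ × 1.352 m/s² × 250 m = 6.895×10^5 Pa = 0.6895 MPa
alluvium: 1940 kg/m³ × 1.352 m/s² × 630 m = 1.652×10^6 Pa = 1.652 MPa
glacial till: 1970 kg/m³ × 1.352 m/s² × 450 m = 1.199×10^6 Pa = 1.199 MPa
loess: 1530 kg/m³ × 1.352 m/s² × 190 m = 3.930×10^5 Pa = 0.3930 MPa
Total = 0.6895 + 1.652 + 1.199 + 0.3930 = 3.9335 MPa

3.93 MPa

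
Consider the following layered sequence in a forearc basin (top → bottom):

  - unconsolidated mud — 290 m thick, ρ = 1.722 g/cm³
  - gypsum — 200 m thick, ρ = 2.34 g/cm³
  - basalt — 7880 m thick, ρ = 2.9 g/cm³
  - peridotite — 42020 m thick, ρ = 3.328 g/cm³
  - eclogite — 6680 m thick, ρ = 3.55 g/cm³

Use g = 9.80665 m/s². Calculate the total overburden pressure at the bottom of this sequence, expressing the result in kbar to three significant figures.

unconsolidated mud: 1722 kg/m³ × 9.80665 m/s² × 290 m = 4.897×10^6 Pa = 0.04897 kbar
gypsum: 2340 kg/m³ × 9.80665 m/s² × 200 m = 4.590×10^6 Pa = 0.04590 kbar
basalt: 2900 kg/m³ × 9.80665 m/s² × 7880 m = 2.241×10^8 Pa = 2.241 kbar
peridotite: 3328 kg/m³ × 9.80665 m/s² × 42020 m = 1.371×10^9 Pa = 13.71 kbar
eclogite: 3550 kg/m³ × 9.80665 m/s² × 6680 m = 2.326×10^8 Pa = 2.326 kbar
Total = 0.04897 + 0.04590 + 2.241 + 13.71 + 2.326 = 18.375 kbar

18.4 kbar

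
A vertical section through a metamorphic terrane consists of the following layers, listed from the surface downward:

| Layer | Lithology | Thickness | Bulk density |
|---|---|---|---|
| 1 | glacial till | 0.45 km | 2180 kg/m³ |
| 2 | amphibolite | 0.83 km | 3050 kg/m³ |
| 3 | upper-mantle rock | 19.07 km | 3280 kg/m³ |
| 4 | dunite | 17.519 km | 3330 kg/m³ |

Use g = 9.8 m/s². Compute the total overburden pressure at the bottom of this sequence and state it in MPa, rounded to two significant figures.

1200 MPa

glacial till: 2180 kg/m³ × 9.8 m/s² × 450 m = 9.614×10^6 Pa = 9.614 MPa
amphibolite: 3050 kg/m³ × 9.8 m/s² × 830 m = 2.481×10^7 Pa = 24.81 MPa
upper-mantle rock: 3280 kg/m³ × 9.8 m/s² × 19070 m = 6.130×10^8 Pa = 613.0 MPa
dunite: 3330 kg/m³ × 9.8 m/s² × 17519 m = 5.717×10^8 Pa = 571.7 MPa
Total = 9.614 + 24.81 + 613.0 + 571.7 = 1219.1 MPa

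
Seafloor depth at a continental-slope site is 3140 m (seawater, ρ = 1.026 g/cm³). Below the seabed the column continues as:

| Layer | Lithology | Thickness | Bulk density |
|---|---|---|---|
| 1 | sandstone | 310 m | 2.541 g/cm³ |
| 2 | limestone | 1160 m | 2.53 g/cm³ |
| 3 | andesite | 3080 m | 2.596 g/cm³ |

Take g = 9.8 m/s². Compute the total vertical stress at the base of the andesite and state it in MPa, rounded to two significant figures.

150 MPa

seawater: 1026 kg/m³ × 9.8 m/s² × 3140 m = 3.157×10^7 Pa = 31.57 MPa
sandstone: 2541 kg/m³ × 9.8 m/s² × 310 m = 7.720×10^6 Pa = 7.720 MPa
limestone: 2530 kg/m³ × 9.8 m/s² × 1160 m = 2.876×10^7 Pa = 28.76 MPa
andesite: 2596 kg/m³ × 9.8 m/s² × 3080 m = 7.836×10^7 Pa = 78.36 MPa
Total = 31.57 + 7.720 + 28.76 + 78.36 = 146.41 MPa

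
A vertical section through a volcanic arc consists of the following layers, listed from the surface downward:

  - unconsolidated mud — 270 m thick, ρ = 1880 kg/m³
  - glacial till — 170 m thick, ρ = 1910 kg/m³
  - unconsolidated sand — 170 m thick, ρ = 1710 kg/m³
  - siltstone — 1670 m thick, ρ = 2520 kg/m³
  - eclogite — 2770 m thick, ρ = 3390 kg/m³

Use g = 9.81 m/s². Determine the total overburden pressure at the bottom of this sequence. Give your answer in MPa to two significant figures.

unconsolidated mud: 1880 kg/m³ × 9.81 m/s² × 270 m = 4.980×10^6 Pa = 4.980 MPa
glacial till: 1910 kg/m³ × 9.81 m/s² × 170 m = 3.185×10^6 Pa = 3.185 MPa
unconsolidated sand: 1710 kg/m³ × 9.81 m/s² × 170 m = 2.852×10^6 Pa = 2.852 MPa
siltstone: 2520 kg/m³ × 9.81 m/s² × 1670 m = 4.128×10^7 Pa = 41.28 MPa
eclogite: 3390 kg/m³ × 9.81 m/s² × 2770 m = 9.212×10^7 Pa = 92.12 MPa
Total = 4.980 + 3.185 + 2.852 + 41.28 + 92.12 = 144.42 MPa

140 MPa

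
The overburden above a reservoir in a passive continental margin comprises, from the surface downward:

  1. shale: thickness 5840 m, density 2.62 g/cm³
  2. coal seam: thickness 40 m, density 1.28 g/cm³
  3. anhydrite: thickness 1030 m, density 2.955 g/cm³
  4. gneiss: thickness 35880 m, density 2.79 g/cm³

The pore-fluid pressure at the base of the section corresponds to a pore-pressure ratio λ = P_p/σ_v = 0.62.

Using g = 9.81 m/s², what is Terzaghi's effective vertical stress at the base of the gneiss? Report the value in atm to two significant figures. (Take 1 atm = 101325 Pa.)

Overburden (lithostatic) stress σ_v:
shale: 2620 kg/m³ × 9.81 m/s² × 5840 m = 1.501×10^8 Pa = 150.1 MPa
coal seam: 1280 kg/m³ × 9.81 m/s² × 40 m = 5.023×10^5 Pa = 0.5023 MPa
anhydrite: 2955 kg/m³ × 9.81 m/s² × 1030 m = 2.986×10^7 Pa = 29.86 MPa
gneiss: 2790 kg/m³ × 9.81 m/s² × 35880 m = 9.820×10^8 Pa = 982.0 MPa
Total = 150.1 + 0.5023 + 29.86 + 982.0 = 1162.5 MPa
Pore pressure P_p = λ·σ_v = 0.62 × 1162 MPa = 720.7 MPa
Effective stress σ' = σ_v − P_p = 1162 − 720.7 = 441.75 MPa = 4359.7 atm

4400 atm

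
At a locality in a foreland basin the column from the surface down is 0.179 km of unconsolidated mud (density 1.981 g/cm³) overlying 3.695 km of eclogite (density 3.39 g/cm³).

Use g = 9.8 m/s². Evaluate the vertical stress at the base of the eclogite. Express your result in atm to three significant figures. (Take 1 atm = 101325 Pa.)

1250 atm

unconsolidated mud: 1981 kg/m³ × 9.8 m/s² × 179 m = 3.475×10^6 Pa = 34.30 atm
eclogite: 3390 kg/m³ × 9.8 m/s² × 3695 m = 1.228×10^8 Pa = 1212 atm
Total = 34.30 + 1212 = 1245.8 atm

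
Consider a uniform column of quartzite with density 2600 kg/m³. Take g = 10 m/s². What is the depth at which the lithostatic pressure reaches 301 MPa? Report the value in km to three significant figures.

11.6 km

h = P/(ρg) = 301 MPa / (2600 kg/m³ × 10 m/s²) = 3.010×10^8 Pa / 26000 Pa/m = 11577 m
= 11.577 km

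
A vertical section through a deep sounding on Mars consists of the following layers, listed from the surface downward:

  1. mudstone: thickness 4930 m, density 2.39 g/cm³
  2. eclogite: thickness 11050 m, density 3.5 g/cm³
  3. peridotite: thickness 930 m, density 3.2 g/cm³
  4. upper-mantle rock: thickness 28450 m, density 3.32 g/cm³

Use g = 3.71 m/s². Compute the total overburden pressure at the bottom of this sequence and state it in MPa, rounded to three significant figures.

549 MPa

mudstone: 2390 kg/m³ × 3.71 m/s² × 4930 m = 4.371×10^7 Pa = 43.71 MPa
eclogite: 3500 kg/m³ × 3.71 m/s² × 11050 m = 1.435×10^8 Pa = 143.5 MPa
peridotite: 3200 kg/m³ × 3.71 m/s² × 930 m = 1.104×10^7 Pa = 11.04 MPa
upper-mantle rock: 3320 kg/m³ × 3.71 m/s² × 28450 m = 3.504×10^8 Pa = 350.4 MPa
Total = 43.71 + 143.5 + 11.04 + 350.4 = 548.66 MPa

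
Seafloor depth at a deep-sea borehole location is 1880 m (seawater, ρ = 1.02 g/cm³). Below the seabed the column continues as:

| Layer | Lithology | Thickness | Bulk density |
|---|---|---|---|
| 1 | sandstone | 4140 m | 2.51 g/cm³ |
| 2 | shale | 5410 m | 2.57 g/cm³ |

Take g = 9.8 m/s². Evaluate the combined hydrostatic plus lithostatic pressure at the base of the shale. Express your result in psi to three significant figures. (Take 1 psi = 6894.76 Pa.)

37300 psi

seawater: 1020 kg/m³ × 9.8 m/s² × 1880 m = 1.879×10^7 Pa = 2726 psi
sandstone: 2510 kg/m³ × 9.8 m/s² × 4140 m = 1.018×10^8 Pa = 14770 psi
shale: 2570 kg/m³ × 9.8 m/s² × 5410 m = 1.363×10^8 Pa = 19762 psi
Total = 2726 + 14770 + 19762 = 37258 psi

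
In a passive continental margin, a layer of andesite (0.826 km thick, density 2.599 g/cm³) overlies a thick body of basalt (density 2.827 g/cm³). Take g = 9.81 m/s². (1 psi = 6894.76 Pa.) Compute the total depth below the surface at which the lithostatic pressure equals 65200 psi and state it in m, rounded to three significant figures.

16300 m

Pressure at base of upper layers: 2599×9.81×826 = 2.106×10^7 Pa = 3054 psi
Remaining pressure to be supplied by basalt: 4.495×10^8 − 2.106×10^7 = 4.285×10^8 Pa
Additional depth in basalt = 4.285×10^8 Pa / (2827 kg/m³ × 9.81 m/s²) = 15450 m
Total depth = 826 m + 15450 m = 16276 m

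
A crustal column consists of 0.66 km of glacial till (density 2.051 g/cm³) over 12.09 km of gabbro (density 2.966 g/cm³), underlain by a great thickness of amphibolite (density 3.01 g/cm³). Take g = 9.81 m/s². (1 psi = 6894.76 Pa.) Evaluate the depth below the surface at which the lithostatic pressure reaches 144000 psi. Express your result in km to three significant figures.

Pressure at base of upper layers: 2051×9.81×660 + 2966×9.81×12090 = 3.651×10^8 Pa = 52947 psi
Remaining pressure to be supplied by amphibolite: 9.928×10^8 − 3.651×10^8 = 6.278×10^8 Pa
Additional depth in amphibolite = 6.278×10^8 Pa / (3010 kg/m³ × 9.81 m/s²) = 21261 m
Total depth = 12750 m + 21261 m = 34011 m
= 34.011 km

34.0 km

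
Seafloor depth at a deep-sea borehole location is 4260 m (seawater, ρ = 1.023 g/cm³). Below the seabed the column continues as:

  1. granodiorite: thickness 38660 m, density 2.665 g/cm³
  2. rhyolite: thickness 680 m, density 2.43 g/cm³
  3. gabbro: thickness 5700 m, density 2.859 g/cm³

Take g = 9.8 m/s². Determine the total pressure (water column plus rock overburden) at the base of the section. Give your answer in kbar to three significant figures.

12.3 kbar

seawater: 1023 kg/m³ × 9.8 m/s² × 4260 m = 4.271×10^7 Pa = 0.4271 kbar
granodiorite: 2665 kg/m³ × 9.8 m/s² × 38660 m = 1.010×10^9 Pa = 10.10 kbar
rhyolite: 2430 kg/m³ × 9.8 m/s² × 680 m = 1.619×10^7 Pa = 0.1619 kbar
gabbro: 2859 kg/m³ × 9.8 m/s² × 5700 m = 1.597×10^8 Pa = 1.597 kbar
Total = 0.4271 + 10.10 + 0.1619 + 1.597 = 12.283 kbar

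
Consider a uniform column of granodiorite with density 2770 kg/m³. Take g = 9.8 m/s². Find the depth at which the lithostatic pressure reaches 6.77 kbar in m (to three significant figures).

h = P/(ρg) = 6.77 kbar / (2770 kg/m³ × 9.8 m/s²) = 6.770×10^8 Pa / 27146 Pa/m = 24939 m

24900 m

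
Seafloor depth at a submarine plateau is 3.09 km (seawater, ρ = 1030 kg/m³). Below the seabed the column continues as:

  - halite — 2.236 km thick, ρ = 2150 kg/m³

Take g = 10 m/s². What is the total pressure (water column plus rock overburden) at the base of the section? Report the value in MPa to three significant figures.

seawater: 1030 kg/m³ × 10 m/s² × 3090 m = 3.183×10^7 Pa = 31.83 MPa
halite: 2150 kg/m³ × 10 m/s² × 2236 m = 4.807×10^7 Pa = 48.07 MPa
Total = 31.83 + 48.07 = 79.901 MPa

79.9 MPa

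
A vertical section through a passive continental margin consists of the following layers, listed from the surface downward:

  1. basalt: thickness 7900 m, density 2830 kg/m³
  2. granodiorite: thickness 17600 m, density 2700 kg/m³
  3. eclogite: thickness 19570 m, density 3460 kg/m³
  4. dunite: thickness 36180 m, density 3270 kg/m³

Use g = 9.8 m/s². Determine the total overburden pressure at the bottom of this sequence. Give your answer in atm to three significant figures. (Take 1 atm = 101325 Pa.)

basalt: 2830 kg/m³ × 9.8 m/s² × 7900 m = 2.191×10^8 Pa = 2162 atm
granodiorite: 2700 kg/m³ × 9.8 m/s² × 17600 m = 4.657×10^8 Pa = 4596 atm
eclogite: 3460 kg/m³ × 9.8 m/s² × 19570 m = 6.636×10^8 Pa = 6549 atm
dunite: 3270 kg/m³ × 9.8 m/s² × 36180 m = 1.159×10^9 Pa = 11443 atm
Total = 2162 + 4596 + 6549 + 11443 = 24750 atm

24800 atm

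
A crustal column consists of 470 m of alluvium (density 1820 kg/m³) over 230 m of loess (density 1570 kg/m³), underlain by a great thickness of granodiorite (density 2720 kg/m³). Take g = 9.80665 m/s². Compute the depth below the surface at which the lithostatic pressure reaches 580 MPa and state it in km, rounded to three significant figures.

22.0 km

Pressure at base of upper layers: 1820×9.80665×470 + 1570×9.80665×230 = 1.193×10^7 Pa = 11.93 MPa
Remaining pressure to be supplied by granodiorite: 5.800×10^8 − 1.193×10^7 = 5.681×10^8 Pa
Additional depth in granodiorite = 5.681×10^8 Pa / (2720 kg/m³ × 9.80665 m/s²) = 21297 m
Total depth = 700 m + 21297 m = 21997 m
= 21.997 km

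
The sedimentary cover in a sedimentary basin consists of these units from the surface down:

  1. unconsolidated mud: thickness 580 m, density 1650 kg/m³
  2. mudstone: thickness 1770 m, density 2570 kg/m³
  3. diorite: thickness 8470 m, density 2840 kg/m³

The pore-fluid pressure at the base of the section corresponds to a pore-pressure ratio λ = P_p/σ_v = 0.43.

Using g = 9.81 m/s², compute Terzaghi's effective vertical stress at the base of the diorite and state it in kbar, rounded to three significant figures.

1.65 kbar

Overburden (lithostatic) stress σ_v:
unconsolidated mud: 1650 kg/m³ × 9.81 m/s² × 580 m = 9.388×10^6 Pa = 9.388 MPa
mudstone: 2570 kg/m³ × 9.81 m/s² × 1770 m = 4.462×10^7 Pa = 44.62 MPa
diorite: 2840 kg/m³ × 9.81 m/s² × 8470 m = 2.360×10^8 Pa = 236.0 MPa
Total = 9.388 + 44.62 + 236.0 = 289.99 MPa
Pore pressure P_p = λ·σ_v = 0.43 × 290.0 MPa = 124.7 MPa
Effective stress σ' = σ_v − P_p = 290.0 − 124.7 = 165.29 MPa = 1.6529 kbar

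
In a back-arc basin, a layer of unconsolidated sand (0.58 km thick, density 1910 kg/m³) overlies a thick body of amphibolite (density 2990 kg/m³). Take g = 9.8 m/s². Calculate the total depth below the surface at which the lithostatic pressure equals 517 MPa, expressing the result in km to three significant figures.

17.9 km

Pressure at base of upper layers: 1910×9.8×580 = 1.086×10^7 Pa = 10.86 MPa
Remaining pressure to be supplied by amphibolite: 5.170×10^8 − 1.086×10^7 = 5.061×10^8 Pa
Additional depth in amphibolite = 5.061×10^8 Pa / (2990 kg/m³ × 9.8 m/s²) = 17273 m
Total depth = 580 m + 17273 m = 17853 m
= 17.853 km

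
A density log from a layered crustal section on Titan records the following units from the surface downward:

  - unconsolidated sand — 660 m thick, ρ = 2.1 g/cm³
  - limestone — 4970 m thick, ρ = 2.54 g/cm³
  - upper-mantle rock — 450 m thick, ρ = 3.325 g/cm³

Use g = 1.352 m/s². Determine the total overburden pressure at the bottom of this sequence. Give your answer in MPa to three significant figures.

unconsolidated sand: 2100 kg/m³ × 1.352 m/s² × 660 m = 1.874×10^6 Pa = 1.874 MPa
limestone: 2540 kg/m³ × 1.352 m/s² × 4970 m = 1.707×10^7 Pa = 17.07 MPa
upper-mantle rock: 3325 kg/m³ × 1.352 m/s² × 450 m = 2.023×10^6 Pa = 2.023 MPa
Total = 1.874 + 17.07 + 2.023 = 20.964 MPa

21.0 MPa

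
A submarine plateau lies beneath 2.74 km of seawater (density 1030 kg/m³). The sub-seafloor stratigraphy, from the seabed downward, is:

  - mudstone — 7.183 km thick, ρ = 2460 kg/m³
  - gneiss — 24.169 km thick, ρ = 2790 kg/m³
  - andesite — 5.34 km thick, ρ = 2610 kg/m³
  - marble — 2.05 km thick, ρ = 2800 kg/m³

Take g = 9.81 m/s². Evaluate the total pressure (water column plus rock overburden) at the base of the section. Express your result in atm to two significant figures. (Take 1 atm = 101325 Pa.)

seawater: 1030 kg/m³ × 9.81 m/s² × 2740 m = 2.769×10^7 Pa = 273.2 atm
mudstone: 2460 kg/m³ × 9.81 m/s² × 7183 m = 1.733×10^8 Pa = 1711 atm
gneiss: 2790 kg/m³ × 9.81 m/s² × 24169 m = 6.615×10^8 Pa = 6529 atm
andesite: 2610 kg/m³ × 9.81 m/s² × 5340 m = 1.367×10^8 Pa = 1349 atm
marble: 2800 kg/m³ × 9.81 m/s² × 2050 m = 5.631×10^7 Pa = 555.7 atm
Total = 273.2 + 1711 + 6529 + 1349 + 555.7 = 10418 atm

10000 atm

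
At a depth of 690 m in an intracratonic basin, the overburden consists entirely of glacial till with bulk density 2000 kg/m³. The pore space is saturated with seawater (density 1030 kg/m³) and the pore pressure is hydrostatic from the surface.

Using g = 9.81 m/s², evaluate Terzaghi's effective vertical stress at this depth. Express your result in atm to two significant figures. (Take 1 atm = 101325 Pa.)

Overburden (lithostatic) stress σ_v:
glacial till: 2000 kg/m³ × 9.81 m/s² × 690 m = 1.354×10^7 Pa = 13.54 MPa
Pore pressure P_p = 1030 kg/m³ × 9.81 m/s² × 690 m = 6.972×10^6 Pa = 6.972 MPa
Effective stress σ' = σ_v − P_p = 13.54 − 6.972 = 6.5658 MPa = 64.800 atm

65 atm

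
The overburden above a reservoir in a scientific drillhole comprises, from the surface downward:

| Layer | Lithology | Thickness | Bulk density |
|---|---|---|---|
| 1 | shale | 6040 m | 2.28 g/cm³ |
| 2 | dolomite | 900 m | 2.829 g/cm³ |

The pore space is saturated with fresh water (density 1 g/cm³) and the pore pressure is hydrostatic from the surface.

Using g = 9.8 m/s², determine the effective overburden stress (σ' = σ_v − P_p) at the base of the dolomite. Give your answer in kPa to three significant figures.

91900 kPa

Overburden (lithostatic) stress σ_v:
shale: 2280 kg/m³ × 9.8 m/s² × 6040 m = 1.350×10^8 Pa = 135.0 MPa
dolomite: 2829 kg/m³ × 9.8 m/s² × 900 m = 2.495×10^7 Pa = 24.95 MPa
Total = 135.0 + 24.95 = 159.91 MPa
Pore pressure P_p = 1000 kg/m³ × 9.8 m/s² × 6940 m = 6.801×10^7 Pa = 68.01 MPa
Effective stress σ' = σ_v − P_p = 159.9 − 68.01 = 91.898 MPa = 91898 kPa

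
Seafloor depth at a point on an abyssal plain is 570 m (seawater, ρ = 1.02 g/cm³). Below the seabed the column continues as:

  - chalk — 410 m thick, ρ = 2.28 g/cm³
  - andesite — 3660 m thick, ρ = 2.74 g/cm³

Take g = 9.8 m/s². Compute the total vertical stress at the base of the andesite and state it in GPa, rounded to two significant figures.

seawater: 1020 kg/m³ × 9.8 m/s² × 570 m = 5.698×10^6 Pa = 5.698×10^-3 GPa
chalk: 2280 kg/m³ × 9.8 m/s² × 410 m = 9.161×10^6 Pa = 9.161×10^-3 GPa
andesite: 2740 kg/m³ × 9.8 m/s² × 3660 m = 9.828×10^7 Pa = 0.09828 GPa
Total = 5.698×10^-3 + 9.161×10^-3 + 0.09828 = 0.11314 GPa

0.11 GPa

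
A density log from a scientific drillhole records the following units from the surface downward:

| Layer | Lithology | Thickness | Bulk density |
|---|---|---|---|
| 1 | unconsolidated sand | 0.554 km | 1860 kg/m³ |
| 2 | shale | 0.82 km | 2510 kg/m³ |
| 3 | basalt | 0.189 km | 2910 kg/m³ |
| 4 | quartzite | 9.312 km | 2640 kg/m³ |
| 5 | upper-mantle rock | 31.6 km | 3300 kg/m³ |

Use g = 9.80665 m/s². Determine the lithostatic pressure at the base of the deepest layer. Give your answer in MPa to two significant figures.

unconsolidated sand: 1860 kg/m³ × 9.80665 m/s² × 554 m = 1.011×10^7 Pa = 10.11 MPa
shale: 2510 kg/m³ × 9.80665 m/s² × 820 m = 2.018×10^7 Pa = 20.18 MPa
basalt: 2910 kg/m³ × 9.80665 m/s² × 189 m = 5.394×10^6 Pa = 5.394 MPa
quartzite: 2640 kg/m³ × 9.80665 m/s² × 9312 m = 2.411×10^8 Pa = 241.1 MPa
upper-mantle rock: 3300 kg/m³ × 9.80665 m/s² × 31600 m = 1.023×10^9 Pa = 1023 MPa
Total = 10.11 + 20.18 + 5.394 + 241.1 + 1023 = 1299.4 MPa

1300 MPa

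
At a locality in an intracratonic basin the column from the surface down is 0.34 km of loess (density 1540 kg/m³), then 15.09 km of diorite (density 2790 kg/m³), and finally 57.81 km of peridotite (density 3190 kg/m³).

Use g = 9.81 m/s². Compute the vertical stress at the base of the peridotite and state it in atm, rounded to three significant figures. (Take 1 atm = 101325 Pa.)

22000 atm

loess: 1540 kg/m³ × 9.81 m/s² × 340 m = 5.137×10^6 Pa = 50.69 atm
diorite: 2790 kg/m³ × 9.81 m/s² × 15090 m = 4.130×10^8 Pa = 4076 atm
peridotite: 3190 kg/m³ × 9.81 m/s² × 57810 m = 1.809×10^9 Pa = 17854 atm
Total = 50.69 + 4076 + 17854 = 21981 atm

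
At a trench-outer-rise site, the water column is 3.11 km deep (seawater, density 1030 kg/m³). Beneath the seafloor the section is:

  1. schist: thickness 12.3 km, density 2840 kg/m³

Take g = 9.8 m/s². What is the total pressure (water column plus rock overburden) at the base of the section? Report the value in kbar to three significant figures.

seawater: 1030 kg/m³ × 9.8 m/s² × 3110 m = 3.139×10^7 Pa = 0.3139 kbar
schist: 2840 kg/m³ × 9.8 m/s² × 12300 m = 3.423×10^8 Pa = 3.423 kbar
Total = 0.3139 + 3.423 = 3.7373 kbar

3.74 kbar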